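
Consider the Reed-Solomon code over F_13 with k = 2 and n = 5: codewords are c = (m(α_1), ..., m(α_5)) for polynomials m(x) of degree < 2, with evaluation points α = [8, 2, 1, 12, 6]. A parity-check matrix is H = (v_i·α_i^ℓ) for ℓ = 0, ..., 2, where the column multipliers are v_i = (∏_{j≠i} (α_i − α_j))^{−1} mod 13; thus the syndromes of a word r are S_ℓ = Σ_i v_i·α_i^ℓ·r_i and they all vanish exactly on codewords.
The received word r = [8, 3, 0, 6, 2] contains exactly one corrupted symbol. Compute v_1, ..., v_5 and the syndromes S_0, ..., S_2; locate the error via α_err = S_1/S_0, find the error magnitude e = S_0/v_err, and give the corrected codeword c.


S = (12, 1, 12), error at position 4, error magnitude e = 12, c = [8, 3, 0, 7, 2].

Step 1: column multipliers v_i = (∏_{j≠i}(α_i − α_j))^{−1} mod 13.
  i = 1 (α = 8): (8−2)(8−1)(8−12)(8−6) = 6·7·(−4)·2 = −336 ≡ 2, so v_1 = 2^{−1} = 7 (mod 13).
  i = 2 (α = 2): (2−8)(2−1)(2−12)(2−6) = (−6)·1·(−10)·(−4) = −240 ≡ 7, so v_2 = 7^{−1} = 2 (mod 13).
  i = 3 (α = 1): (1−8)(1−2)(1−12)(1−6) = (−7)·(−1)·(−11)·(−5) = 385 ≡ 8, so v_3 = 8^{−1} = 5 (mod 13).
  i = 4 (α = 12): (12−8)(12−2)(12−1)(12−6) = 4·10·11·6 = 2640 ≡ 1, so v_4 = 1^{−1} = 1 (mod 13).
  i = 5 (α = 6): (6−8)(6−2)(6−1)(6−12) = (−2)·4·5·(−6) = 240 ≡ 6, so v_5 = 6^{−1} = 11 (mod 13).
  v = [7, 2, 5, 1, 11].
Step 2: syndromes of r = [8, 3, 0, 6, 2] (all sums mod 13).
  S_0 = Σ v_i r_i = 7·8 + 2·3 + 5·0 + 1·6 + 11·2 = 90 ≡ 12.
  S_1 = Σ v_i α_i r_i = 7·8·8 + 2·2·3 + 5·1·0 + 1·12·6 + 11·6·2 = 664 ≡ 1.
  α_i^2 mod 13 = [12, 4, 1, 1, 10].
  S_2 = Σ v_i α_i^2 r_i = 7·12·8 + 2·4·3 + 5·1·0 + 1·1·6 + 11·10·2 = 922 ≡ 12.
  S = (12, 1, 12) ≠ 0, so r is not a codeword (an error is present).
Step 3: locate the error. For a single error e at position i, S_ℓ = v_i·e·α_i^ℓ, so α_err = S_1/S_0.
  S_0^{−1} = 12^{−1} = 12 (mod 13), so α_err = 1·12 = 12 ≡ 12 = α_4. Error position i = 4.
  Consistency check: S_2/S_1 = 12·1 = 12 ≡ 12 = α_err ✓ (single-error assumption holds).
Step 4: error magnitude e = S_0/v_4 = S_0·∏_{j≠4}(α_4 − α_j) = 12·1 = 12 ≡ 12 (mod 13).
Step 5: correct position 4: c_4 = r_4 − e = 6 − 12 ≡ 7 (mod 13). Hence c = [8, 3, 0, 7, 2].
  Check: interpolating c through the α_i gives m(x) = 10 + 3·x (degree < 2) with m(α_i) = c_i for every i, so c is indeed a codeword.


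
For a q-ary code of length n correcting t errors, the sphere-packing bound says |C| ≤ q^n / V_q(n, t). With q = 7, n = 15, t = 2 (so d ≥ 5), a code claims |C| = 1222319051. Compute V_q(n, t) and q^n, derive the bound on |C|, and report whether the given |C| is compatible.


V_q(n, t) = 3871, q^n = 4747561509943, Hamming bound = 1226443169, |C| = 1222319051 ≤ bound (satisfied).

Step 1: Compute V_q(n, t) = Σ_{j=0}^2 C(n, j) (q−1)^j.
  j = 0: C(15,0)·(6)^0 = 1·1 = 1.
  j = 1: C(15,1)·(6)^1 = 15·6 = 90.
  j = 2: C(15,2)·(6)^2 = 105·36 = 3780.
  V_q(n, t) = 1 + 90 + 3780 = 3871.
Step 2: q^n = 7^15 = 4747561509943.
Step 3: Hamming bound ⌊q^n / V_q(n,t)⌋ = ⌊4747561509943/3871⌋ = 1226443169.
Step 4: Compare |C| = 1222319051 to 1226443169: satisfied.
The claimed |C| lies below the Hamming bound.


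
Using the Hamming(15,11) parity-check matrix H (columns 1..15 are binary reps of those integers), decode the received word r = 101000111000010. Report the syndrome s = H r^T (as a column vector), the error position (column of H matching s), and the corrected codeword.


s = (1, 0, 1, 0)^T, error position = 10, corrected codeword c = 101000111100010

Compute s = H r^T mod 2 one row at a time:
  s_1 = 1 + 1 + 0 + 0 + 0 + 0 + 1 + 0 = 3 ≡ 1 (mod 2).
  s_2 = 0 + 0 + 0 + 1 + 0 + 0 + 1 + 0 = 2 ≡ 0 (mod 2).
  s_3 = 0 + 1 + 0 + 1 + 0 + 0 + 1 + 0 = 3 ≡ 1 (mod 2).
  s_4 = 1 + 1 + 0 + 1 + 1 + 0 + 0 + 0 = 4 ≡ 0 (mod 2).
s = (1, 0, 1, 0)^T — this equals column 10 of H (binary 1010), so error is at position 10.
Correct: flip bit 10 of r = 101000111000010 to get c = 101000111100010.


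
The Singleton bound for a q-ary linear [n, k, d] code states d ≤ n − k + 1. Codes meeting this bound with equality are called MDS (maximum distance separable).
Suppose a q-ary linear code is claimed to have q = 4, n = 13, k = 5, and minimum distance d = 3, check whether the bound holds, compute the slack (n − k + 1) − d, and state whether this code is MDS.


Singleton RHS = n − k + 1 = 9, slack = 6, bound satisfied, not MDS.

Singleton bound: d ≤ n − k + 1.
Here n = 13, k = 5, so n − k + 1 = 9.
Given d = 3, check d ≤ 9: YES.
Slack = (n − k + 1) − d = 6.
The code is NOT MDS (slack = 6 > 0).
Description: the claimed parameters are [13, 5, 3]_4; such a code would be non-MDS.


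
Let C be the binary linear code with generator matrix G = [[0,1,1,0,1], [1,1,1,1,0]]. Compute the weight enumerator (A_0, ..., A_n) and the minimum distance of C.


Weight distribution: A_0 = 1, A_3 = 2, A_4 = 1. Minimum distance d = 3.

Enumerate all 2^2 = 4 messages m ∈ F_2^2.
For each, compute codeword c = mG in F_2^5, then tally its weight.
  m = 00 → c = 00000, weight = 0.
  m = 10 → c = 01101, weight = 3.
  m = 01 → c = 11110, weight = 4.
  m = 11 → c = 10011, weight = 3.
Tally weights:
  weight 0: 1 codewords.
  weight 3: 2 codewords.
  weight 4: 1 codewords.
Minimum distance d = smallest w > 0 with A_w > 0 = 3.
Sanity: Σ A_w = 4 = 2^2 = 4 ✓.


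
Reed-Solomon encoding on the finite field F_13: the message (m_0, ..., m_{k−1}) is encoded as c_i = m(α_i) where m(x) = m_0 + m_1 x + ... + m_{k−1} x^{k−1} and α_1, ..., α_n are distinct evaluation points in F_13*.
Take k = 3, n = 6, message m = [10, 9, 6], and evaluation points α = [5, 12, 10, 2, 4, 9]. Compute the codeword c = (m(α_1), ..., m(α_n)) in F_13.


c = [10, 7, 11, 0, 12, 5]

Message polynomial: m(x) = 10 + 9·x + 6·x^2 (mod 13).
For each evaluation point α_i, compute m(α_i) mod 13:
  α_1 = 5: Horner steps 6 → 0 → 10, so m(5) = 10.
  α_2 = 12: Horner steps 6 → 3 → 7, so m(12) = 7.
  α_3 = 10: Horner steps 6 → 4 → 11, so m(10) = 11.
  α_4 = 2: Horner steps 6 → 8 → 0, so m(2) = 0.
  α_5 = 4: Horner steps 6 → 7 → 12, so m(4) = 12.
  α_6 = 9: Horner steps 6 → 11 → 5, so m(9) = 5.
Codeword c = [10, 7, 11, 0, 12, 5] ∈ F_13^6.


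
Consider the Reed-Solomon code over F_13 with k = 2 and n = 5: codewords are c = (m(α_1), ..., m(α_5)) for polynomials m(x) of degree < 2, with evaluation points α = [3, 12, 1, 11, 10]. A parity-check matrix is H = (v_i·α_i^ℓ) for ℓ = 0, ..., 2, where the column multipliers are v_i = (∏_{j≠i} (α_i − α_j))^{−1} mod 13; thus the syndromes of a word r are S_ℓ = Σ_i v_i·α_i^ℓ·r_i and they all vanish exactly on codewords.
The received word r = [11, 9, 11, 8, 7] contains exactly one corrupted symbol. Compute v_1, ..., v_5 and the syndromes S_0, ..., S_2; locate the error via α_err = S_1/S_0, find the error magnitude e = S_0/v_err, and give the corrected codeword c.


S = (4, 12, 10), error at position 1, error magnitude e = 11, c = [0, 9, 11, 8, 7].

Step 1: column multipliers v_i = (∏_{j≠i}(α_i − α_j))^{−1} mod 13.
  i = 1 (α = 3): (3−12)(3−1)(3−11)(3−10) = (−9)·2·(−8)·(−7) = −1008 ≡ 6, so v_1 = 6^{−1} = 11 (mod 13).
  i = 2 (α = 12): (12−3)(12−1)(12−11)(12−10) = 9·11·1·2 = 198 ≡ 3, so v_2 = 3^{−1} = 9 (mod 13).
  i = 3 (α = 1): (1−3)(1−12)(1−11)(1−10) = (−2)·(−11)·(−10)·(−9) = 1980 ≡ 4, so v_3 = 4^{−1} = 10 (mod 13).
  i = 4 (α = 11): (11−3)(11−12)(11−1)(11−10) = 8·(−1)·10·1 = −80 ≡ 11, so v_4 = 11^{−1} = 6 (mod 13).
  i = 5 (α = 10): (10−3)(10−12)(10−1)(10−11) = 7·(−2)·9·(−1) = 126 ≡ 9, so v_5 = 9^{−1} = 3 (mod 13).
  v = [11, 9, 10, 6, 3].
Step 2: syndromes of r = [11, 9, 11, 8, 7] (all sums mod 13).
  S_0 = Σ v_i r_i = 11·11 + 9·9 + 10·11 + 6·8 + 3·7 = 381 ≡ 4.
  S_1 = Σ v_i α_i r_i = 11·3·11 + 9·12·9 + 10·1·11 + 6·11·8 + 3·10·7 = 2183 ≡ 12.
  α_i^2 mod 13 = [9, 1, 1, 4, 9].
  S_2 = Σ v_i α_i^2 r_i = 11·9·11 + 9·1·9 + 10·1·11 + 6·4·8 + 3·9·7 = 1661 ≡ 10.
  S = (4, 12, 10) ≠ 0, so r is not a codeword (an error is present).
Step 3: locate the error. For a single error e at position i, S_ℓ = v_i·e·α_i^ℓ, so α_err = S_1/S_0.
  S_0^{−1} = 4^{−1} = 10 (mod 13), so α_err = 12·10 = 120 ≡ 3 = α_1. Error position i = 1.
  Consistency check: S_2/S_1 = 10·12 = 120 ≡ 3 = α_err ✓ (single-error assumption holds).
Step 4: error magnitude e = S_0/v_1 = S_0·∏_{j≠1}(α_1 − α_j) = 4·6 = 24 ≡ 11 (mod 13).
Step 5: correct position 1: c_1 = r_1 − e = 11 − 11 ≡ 0 (mod 13). Hence c = [0, 9, 11, 8, 7].
  Check: interpolating c through the α_i gives m(x) = 10 + 1·x (degree < 2) with m(α_i) = c_i for every i, so c is indeed a codeword.


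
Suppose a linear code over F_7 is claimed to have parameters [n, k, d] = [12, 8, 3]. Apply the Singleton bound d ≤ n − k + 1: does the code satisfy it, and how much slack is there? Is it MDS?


Singleton RHS = n − k + 1 = 5, slack = 2, bound satisfied, not MDS.

Singleton bound: d ≤ n − k + 1.
Here n = 12, k = 8, so n − k + 1 = 5.
Given d = 3, check d ≤ 5: YES.
Slack = (n − k + 1) − d = 2.
The code is NOT MDS (slack = 2 > 0).
Description: the claimed parameters are [12, 8, 3]_7; such a code would be non-MDS.


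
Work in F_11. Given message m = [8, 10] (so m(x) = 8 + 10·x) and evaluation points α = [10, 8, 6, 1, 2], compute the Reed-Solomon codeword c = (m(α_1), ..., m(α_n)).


c = [9, 0, 2, 7, 6]

Message polynomial: m(x) = 8 + 10·x (mod 11).
For each evaluation point α_i, compute m(α_i) mod 11:
  α_1 = 10: Horner steps 10 → 9, so m(10) = 9.
  α_2 = 8: Horner steps 10 → 0, so m(8) = 0.
  α_3 = 6: Horner steps 10 → 2, so m(6) = 2.
  α_4 = 1: Horner steps 10 → 7, so m(1) = 7.
  α_5 = 2: Horner steps 10 → 6, so m(2) = 6.
Codeword c = [9, 0, 2, 7, 6] ∈ F_11^5.


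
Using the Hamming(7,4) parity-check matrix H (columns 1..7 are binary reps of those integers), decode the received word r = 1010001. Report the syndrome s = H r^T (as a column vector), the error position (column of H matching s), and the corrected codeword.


s = (1, 0, 1)^T, error position = 5, corrected codeword c = 1010101

Compute s = H r^T mod 2 one row at a time:
  s_1 = 0 + 0 + 0 + 1 = 1 ≡ 1 (mod 2).
  s_2 = 0 + 1 + 0 + 1 = 2 ≡ 0 (mod 2).
  s_3 = 1 + 1 + 0 + 1 = 3 ≡ 1 (mod 2).
s = (1, 0, 1)^T — this equals column 5 of H (binary 101), so error is at position 5.
Correct: flip bit 5 of r = 1010001 to get c = 1010101.


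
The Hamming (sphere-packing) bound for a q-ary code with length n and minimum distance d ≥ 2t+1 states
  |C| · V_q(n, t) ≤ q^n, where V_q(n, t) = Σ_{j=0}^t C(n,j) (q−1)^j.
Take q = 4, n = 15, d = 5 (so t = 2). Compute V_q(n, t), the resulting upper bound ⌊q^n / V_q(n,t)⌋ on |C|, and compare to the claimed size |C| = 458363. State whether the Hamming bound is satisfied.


V_q(n, t) = 991, q^n = 1073741824, Hamming bound = 1083493, |C| = 458363 ≤ bound (satisfied).

Step 1: Compute V_q(n, t) = Σ_{j=0}^2 C(n, j) (q−1)^j.
  j = 0: C(15,0)·(3)^0 = 1·1 = 1.
  j = 1: C(15,1)·(3)^1 = 15·3 = 45.
  j = 2: C(15,2)·(3)^2 = 105·9 = 945.
  V_q(n, t) = 1 + 45 + 945 = 991.
Step 2: q^n = 4^15 = 1073741824.
Step 3: Hamming bound ⌊q^n / V_q(n,t)⌋ = ⌊1073741824/991⌋ = 1083493.
Step 4: Compare |C| = 458363 to 1083493: satisfied.
The claimed |C| lies below the Hamming bound.


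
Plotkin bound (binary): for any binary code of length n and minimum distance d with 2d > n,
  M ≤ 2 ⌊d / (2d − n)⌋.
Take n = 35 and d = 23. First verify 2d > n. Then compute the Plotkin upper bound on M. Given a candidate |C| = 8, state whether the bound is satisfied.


Plotkin bound M ≤ 4; given |C| = 8 > bound (violated).

Check applicability: 2d = 46, n = 35.
2d − n = 11 > 0, so Plotkin applies.
Compute d/(2d−n) = 23/11 ≈ 2.0909.
⌊d/(2d−n)⌋ = 2.
Plotkin bound: M ≤ 2·2 = 4.
Given |C| = 8, check: VIOLATED.
This |C| is above the Plotkin bound, so no binary code with n = 35, d = 23 and 8 codewords exists.


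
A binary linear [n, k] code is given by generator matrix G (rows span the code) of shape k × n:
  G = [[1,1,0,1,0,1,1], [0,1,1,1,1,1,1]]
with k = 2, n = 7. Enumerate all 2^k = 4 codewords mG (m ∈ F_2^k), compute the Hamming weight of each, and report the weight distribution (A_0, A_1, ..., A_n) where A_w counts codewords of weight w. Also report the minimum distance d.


Weight distribution: A_0 = 1, A_3 = 1, A_5 = 1, A_6 = 1. Minimum distance d = 3.

Enumerate all 2^2 = 4 messages m ∈ F_2^2.
For each, compute codeword c = mG in F_2^7, then tally its weight.
  m = 00 → c = 0000000, weight = 0.
  m = 10 → c = 1101011, weight = 5.
  m = 01 → c = 0111111, weight = 6.
  m = 11 → c = 1010100, weight = 3.
Tally weights:
  weight 0: 1 codewords.
  weight 3: 1 codewords.
  weight 5: 1 codewords.
  weight 6: 1 codewords.
Minimum distance d = smallest w > 0 with A_w > 0 = 3.
Sanity: Σ A_w = 4 = 2^2 = 4 ✓.


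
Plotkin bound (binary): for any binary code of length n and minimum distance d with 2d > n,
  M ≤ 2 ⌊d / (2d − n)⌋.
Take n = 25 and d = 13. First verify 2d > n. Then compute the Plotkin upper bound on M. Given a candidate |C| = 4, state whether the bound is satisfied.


Plotkin bound M ≤ 26; given |C| = 4 ≤ bound (satisfied).

Check applicability: 2d = 26, n = 25.
2d − n = 1 > 0, so Plotkin applies.
Compute d/(2d−n) = 13/1 ≈ 13.0000.
⌊d/(2d−n)⌋ = 13.
Plotkin bound: M ≤ 2·13 = 26.
Given |C| = 4, check: satisfied.
This |C| is below the Plotkin bound.


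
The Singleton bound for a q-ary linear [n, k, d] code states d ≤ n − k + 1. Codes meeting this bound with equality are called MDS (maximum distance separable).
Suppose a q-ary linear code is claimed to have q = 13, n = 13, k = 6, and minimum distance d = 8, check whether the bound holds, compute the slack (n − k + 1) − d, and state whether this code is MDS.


Singleton RHS = n − k + 1 = 8, slack = 0, bound satisfied, MDS.

Singleton bound: d ≤ n − k + 1.
Here n = 13, k = 6, so n − k + 1 = 8.
Given d = 8, check d ≤ 8: YES.
Slack = (n − k + 1) − d = 0.
The code is MDS (slack = 0).
Description: the claimed parameters are [13, 6, 8]_13; such a code would be MDS (meets Singleton bound).


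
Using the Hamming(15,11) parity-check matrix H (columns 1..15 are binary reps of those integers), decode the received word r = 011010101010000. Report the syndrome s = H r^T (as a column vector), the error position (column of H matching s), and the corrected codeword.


s = (0, 0, 0, 1)^T, error position = 1, corrected codeword c = 111010101010000

Compute s = H r^T mod 2 one row at a time:
  s_1 = 0 + 1 + 0 + 1 + 0 + 0 + 0 + 0 = 2 ≡ 0 (mod 2).
  s_2 = 0 + 1 + 0 + 1 + 0 + 0 + 0 + 0 = 2 ≡ 0 (mod 2).
  s_3 = 1 + 1 + 0 + 1 + 0 + 1 + 0 + 0 = 4 ≡ 0 (mod 2).
  s_4 = 0 + 1 + 1 + 1 + 1 + 1 + 0 + 0 = 5 ≡ 1 (mod 2).
s = (0, 0, 0, 1)^T — this equals column 1 of H (binary 0001), so error is at position 1.
Correct: flip bit 1 of r = 011010101010000 to get c = 111010101010000.


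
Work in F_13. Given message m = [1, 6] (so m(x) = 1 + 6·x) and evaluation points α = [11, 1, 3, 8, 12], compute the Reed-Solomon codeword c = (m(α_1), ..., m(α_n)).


c = [2, 7, 6, 10, 8]

Message polynomial: m(x) = 1 + 6·x (mod 13).
For each evaluation point α_i, compute m(α_i) mod 13:
  α_1 = 11: Horner steps 6 → 2, so m(11) = 2.
  α_2 = 1: Horner steps 6 → 7, so m(1) = 7.
  α_3 = 3: Horner steps 6 → 6, so m(3) = 6.
  α_4 = 8: Horner steps 6 → 10, so m(8) = 10.
  α_5 = 12: Horner steps 6 → 8, so m(12) = 8.
Codeword c = [2, 7, 6, 10, 8] ∈ F_13^5.


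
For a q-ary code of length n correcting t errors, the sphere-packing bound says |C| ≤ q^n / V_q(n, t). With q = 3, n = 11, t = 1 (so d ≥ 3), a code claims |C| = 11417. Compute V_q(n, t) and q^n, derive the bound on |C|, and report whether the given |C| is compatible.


V_q(n, t) = 23, q^n = 177147, Hamming bound = 7702, |C| = 11417 > bound (violated).

Step 1: Compute V_q(n, t) = Σ_{j=0}^1 C(n, j) (q−1)^j.
  j = 0: C(11,0)·(2)^0 = 1·1 = 1.
  j = 1: C(11,1)·(2)^1 = 11·2 = 22.
  V_q(n, t) = 1 + 22 = 23.
Step 2: q^n = 3^11 = 177147.
Step 3: Hamming bound ⌊q^n / V_q(n,t)⌋ = ⌊177147/23⌋ = 7702.
Step 4: Compare |C| = 11417 to 7702: violated.
The claimed |C| lies above the Hamming bound, so no 3-ary code of length 11 with d ≥ 3 can have 11417 codewords.


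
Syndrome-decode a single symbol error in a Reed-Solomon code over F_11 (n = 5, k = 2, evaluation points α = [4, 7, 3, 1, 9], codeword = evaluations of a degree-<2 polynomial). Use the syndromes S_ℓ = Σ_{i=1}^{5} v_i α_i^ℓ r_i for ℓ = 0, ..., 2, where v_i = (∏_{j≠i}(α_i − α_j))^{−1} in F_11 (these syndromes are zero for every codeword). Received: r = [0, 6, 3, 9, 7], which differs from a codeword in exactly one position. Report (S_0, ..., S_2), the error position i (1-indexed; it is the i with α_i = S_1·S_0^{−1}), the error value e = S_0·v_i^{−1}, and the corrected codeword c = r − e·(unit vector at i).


S = (7, 5, 2), error at position 2, error magnitude e = 4, c = [0, 2, 3, 9, 7].

Step 1: column multipliers v_i = (∏_{j≠i}(α_i − α_j))^{−1} mod 11.
  i = 1 (α = 4): (4−7)(4−3)(4−1)(4−9) = (−3)·1·3·(−5) = 45 ≡ 1, so v_1 = 1^{−1} = 1 (mod 11).
  i = 2 (α = 7): (7−4)(7−3)(7−1)(7−9) = 3·4·6·(−2) = −144 ≡ 10, so v_2 = 10^{−1} = 10 (mod 11).
  i = 3 (α = 3): (3−4)(3−7)(3−1)(3−9) = (−1)·(−4)·2·(−6) = −48 ≡ 7, so v_3 = 7^{−1} = 8 (mod 11).
  i = 4 (α = 1): (1−4)(1−7)(1−3)(1−9) = (−3)·(−6)·(−2)·(−8) = 288 ≡ 2, so v_4 = 2^{−1} = 6 (mod 11).
  i = 5 (α = 9): (9−4)(9−7)(9−3)(9−1) = 5·2·6·8 = 480 ≡ 7, so v_5 = 7^{−1} = 8 (mod 11).
  v = [1, 10, 8, 6, 8].
Step 2: syndromes of r = [0, 6, 3, 9, 7] (all sums mod 11).
  S_0 = Σ v_i r_i = 1·0 + 10·6 + 8·3 + 6·9 + 8·7 = 194 ≡ 7.
  S_1 = Σ v_i α_i r_i = 1·4·0 + 10·7·6 + 8·3·3 + 6·1·9 + 8·9·7 = 1050 ≡ 5.
  α_i^2 mod 11 = [5, 5, 9, 1, 4].
  S_2 = Σ v_i α_i^2 r_i = 1·5·0 + 10·5·6 + 8·9·3 + 6·1·9 + 8·4·7 = 794 ≡ 2.
  S = (7, 5, 2) ≠ 0, so r is not a codeword (an error is present).
Step 3: locate the error. For a single error e at position i, S_ℓ = v_i·e·α_i^ℓ, so α_err = S_1/S_0.
  S_0^{−1} = 7^{−1} = 8 (mod 11), so α_err = 5·8 = 40 ≡ 7 = α_2. Error position i = 2.
  Consistency check: S_2/S_1 = 2·9 = 18 ≡ 7 = α_err ✓ (single-error assumption holds).
Step 4: error magnitude e = S_0/v_2 = S_0·∏_{j≠2}(α_2 − α_j) = 7·10 = 70 ≡ 4 (mod 11).
Step 5: correct position 2: c_2 = r_2 − e = 6 − 4 ≡ 2 (mod 11). Hence c = [0, 2, 3, 9, 7].
  Check: interpolating c through the α_i gives m(x) = 1 + 8·x (degree < 2) with m(α_i) = c_i for every i, so c is indeed a codeword.


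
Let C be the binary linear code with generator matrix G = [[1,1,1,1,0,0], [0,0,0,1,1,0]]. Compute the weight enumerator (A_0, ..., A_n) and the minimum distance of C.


Weight distribution: A_0 = 1, A_2 = 1, A_4 = 2. Minimum distance d = 2.

Enumerate all 2^2 = 4 messages m ∈ F_2^2.
For each, compute codeword c = mG in F_2^6, then tally its weight.
  m = 00 → c = 000000, weight = 0.
  m = 10 → c = 111100, weight = 4.
  m = 01 → c = 000110, weight = 2.
  m = 11 → c = 111010, weight = 4.
Tally weights:
  weight 0: 1 codewords.
  weight 2: 1 codewords.
  weight 4: 2 codewords.
Minimum distance d = smallest w > 0 with A_w > 0 = 2.
Sanity: Σ A_w = 4 = 2^2 = 4 ✓.


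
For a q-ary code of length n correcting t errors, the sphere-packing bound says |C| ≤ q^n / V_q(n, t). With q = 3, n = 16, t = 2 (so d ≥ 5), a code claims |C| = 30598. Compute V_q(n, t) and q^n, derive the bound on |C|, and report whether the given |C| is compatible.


V_q(n, t) = 513, q^n = 43046721, Hamming bound = 83911, |C| = 30598 ≤ bound (satisfied).

Step 1: Compute V_q(n, t) = Σ_{j=0}^2 C(n, j) (q−1)^j.
  j = 0: C(16,0)·(2)^0 = 1·1 = 1.
  j = 1: C(16,1)·(2)^1 = 16·2 = 32.
  j = 2: C(16,2)·(2)^2 = 120·4 = 480.
  V_q(n, t) = 1 + 32 + 480 = 513.
Step 2: q^n = 3^16 = 43046721.
Step 3: Hamming bound ⌊q^n / V_q(n,t)⌋ = ⌊43046721/513⌋ = 83911.
Step 4: Compare |C| = 30598 to 83911: satisfied.
The claimed |C| lies below the Hamming bound.


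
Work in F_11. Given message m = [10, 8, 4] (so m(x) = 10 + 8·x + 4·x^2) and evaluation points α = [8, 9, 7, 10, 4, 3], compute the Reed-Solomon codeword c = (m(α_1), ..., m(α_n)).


c = [0, 10, 9, 6, 7, 4]

Message polynomial: m(x) = 10 + 8·x + 4·x^2 (mod 11).
For each evaluation point α_i, compute m(α_i) mod 11:
  α_1 = 8: Horner steps 4 → 7 → 0, so m(8) = 0.
  α_2 = 9: Horner steps 4 → 0 → 10, so m(9) = 10.
  α_3 = 7: Horner steps 4 → 3 → 9, so m(7) = 9.
  α_4 = 10: Horner steps 4 → 4 → 6, so m(10) = 6.
  α_5 = 4: Horner steps 4 → 2 → 7, so m(4) = 7.
  α_6 = 3: Horner steps 4 → 9 → 4, so m(3) = 4.
Codeword c = [0, 10, 9, 6, 7, 4] ∈ F_11^6.


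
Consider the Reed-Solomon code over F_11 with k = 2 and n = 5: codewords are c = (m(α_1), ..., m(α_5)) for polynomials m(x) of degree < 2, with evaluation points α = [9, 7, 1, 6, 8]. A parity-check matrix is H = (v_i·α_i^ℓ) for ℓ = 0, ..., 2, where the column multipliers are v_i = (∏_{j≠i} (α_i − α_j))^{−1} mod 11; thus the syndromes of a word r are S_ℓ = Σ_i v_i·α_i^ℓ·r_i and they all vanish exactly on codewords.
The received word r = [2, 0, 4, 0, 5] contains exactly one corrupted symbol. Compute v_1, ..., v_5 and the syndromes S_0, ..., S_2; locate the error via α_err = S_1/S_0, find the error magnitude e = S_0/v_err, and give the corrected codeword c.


S = (3, 10, 4), error at position 2, error magnitude e = 3, c = [2, 8, 4, 0, 5].

Step 1: column multipliers v_i = (∏_{j≠i}(α_i − α_j))^{−1} mod 11.
  i = 1 (α = 9): (9−7)(9−1)(9−6)(9−8) = 2·8·3·1 = 48 ≡ 4, so v_1 = 4^{−1} = 3 (mod 11).
  i = 2 (α = 7): (7−9)(7−1)(7−6)(7−8) = (−2)·6·1·(−1) = 12 ≡ 1, so v_2 = 1^{−1} = 1 (mod 11).
  i = 3 (α = 1): (1−9)(1−7)(1−6)(1−8) = (−8)·(−6)·(−5)·(−7) = 1680 ≡ 8, so v_3 = 8^{−1} = 7 (mod 11).
  i = 4 (α = 6): (6−9)(6−7)(6−1)(6−8) = (−3)·(−1)·5·(−2) = −30 ≡ 3, so v_4 = 3^{−1} = 4 (mod 11).
  i = 5 (α = 8): (8−9)(8−7)(8−1)(8−6) = (−1)·1·7·2 = −14 ≡ 8, so v_5 = 8^{−1} = 7 (mod 11).
  v = [3, 1, 7, 4, 7].
Step 2: syndromes of r = [2, 0, 4, 0, 5] (all sums mod 11).
  S_0 = Σ v_i r_i = 3·2 + 1·0 + 7·4 + 4·0 + 7·5 = 69 ≡ 3.
  S_1 = Σ v_i α_i r_i = 3·9·2 + 1·7·0 + 7·1·4 + 4·6·0 + 7·8·5 = 362 ≡ 10.
  α_i^2 mod 11 = [4, 5, 1, 3, 9].
  S_2 = Σ v_i α_i^2 r_i = 3·4·2 + 1·5·0 + 7·1·4 + 4·3·0 + 7·9·5 = 367 ≡ 4.
  S = (3, 10, 4) ≠ 0, so r is not a codeword (an error is present).
Step 3: locate the error. For a single error e at position i, S_ℓ = v_i·e·α_i^ℓ, so α_err = S_1/S_0.
  S_0^{−1} = 3^{−1} = 4 (mod 11), so α_err = 10·4 = 40 ≡ 7 = α_2. Error position i = 2.
  Consistency check: S_2/S_1 = 4·10 = 40 ≡ 7 = α_err ✓ (single-error assumption holds).
Step 4: error magnitude e = S_0/v_2 = S_0·∏_{j≠2}(α_2 − α_j) = 3·1 = 3 ≡ 3 (mod 11).
Step 5: correct position 2: c_2 = r_2 − e = 0 − 3 ≡ 8 (mod 11). Hence c = [2, 8, 4, 0, 5].
  Check: interpolating c through the α_i gives m(x) = 7 + 8·x (degree < 2) with m(α_i) = c_i for every i, so c is indeed a codeword.


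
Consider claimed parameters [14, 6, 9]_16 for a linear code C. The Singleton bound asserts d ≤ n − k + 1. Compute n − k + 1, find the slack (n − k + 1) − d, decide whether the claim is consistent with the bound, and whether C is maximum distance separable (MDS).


Singleton RHS = n − k + 1 = 9, slack = 0, bound satisfied, MDS.

Singleton bound: d ≤ n − k + 1.
Here n = 14, k = 6, so n − k + 1 = 9.
Given d = 9, check d ≤ 9: YES.
Slack = (n − k + 1) − d = 0.
The code is MDS (slack = 0).
Description: the claimed parameters are [14, 6, 9]_16; such a code would be MDS (meets Singleton bound).


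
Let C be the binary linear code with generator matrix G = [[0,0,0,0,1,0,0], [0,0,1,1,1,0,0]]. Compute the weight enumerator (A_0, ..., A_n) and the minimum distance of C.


Weight distribution: A_0 = 1, A_1 = 1, A_2 = 1, A_3 = 1. Minimum distance d = 1.

Enumerate all 2^2 = 4 messages m ∈ F_2^2.
For each, compute codeword c = mG in F_2^7, then tally its weight.
  m = 00 → c = 0000000, weight = 0.
  m = 10 → c = 0000100, weight = 1.
  m = 01 → c = 0011100, weight = 3.
  m = 11 → c = 0011000, weight = 2.
Tally weights:
  weight 0: 1 codewords.
  weight 1: 1 codewords.
  weight 2: 1 codewords.
  weight 3: 1 codewords.
Minimum distance d = smallest w > 0 with A_w > 0 = 1.
Sanity: Σ A_w = 4 = 2^2 = 4 ✓.


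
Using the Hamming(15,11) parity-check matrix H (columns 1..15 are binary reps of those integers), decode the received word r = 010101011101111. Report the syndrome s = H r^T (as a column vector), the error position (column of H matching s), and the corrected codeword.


s = (1, 0, 1, 1)^T, error position = 11, corrected codeword c = 010101011111111

Compute s = H r^T mod 2 one row at a time:
  s_1 = 1 + 1 + 1 + 0 + 1 + 1 + 1 + 1 = 7 ≡ 1 (mod 2).
  s_2 = 1 + 0 + 1 + 0 + 1 + 1 + 1 + 1 = 6 ≡ 0 (mod 2).
  s_3 = 1 + 0 + 1 + 0 + 1 + 0 + 1 + 1 = 5 ≡ 1 (mod 2).
  s_4 = 0 + 0 + 0 + 0 + 1 + 0 + 1 + 1 = 3 ≡ 1 (mod 2).
s = (1, 0, 1, 1)^T — this equals column 11 of H (binary 1011), so error is at position 11.
Correct: flip bit 11 of r = 010101011101111 to get c = 010101011111111.


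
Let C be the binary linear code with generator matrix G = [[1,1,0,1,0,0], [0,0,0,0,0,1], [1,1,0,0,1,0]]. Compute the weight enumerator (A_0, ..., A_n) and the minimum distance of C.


Weight distribution: A_0 = 1, A_1 = 1, A_2 = 1, A_3 = 3, A_4 = 2. Minimum distance d = 1.

Enumerate all 2^3 = 8 messages m ∈ F_2^3.
For each, compute codeword c = mG in F_2^6, then tally its weight.
  m = 000 → c = 000000, weight = 0.
  m = 100 → c = 110100, weight = 3.
  m = 010 → c = 000001, weight = 1.
  m = 110 → c = 110101, weight = 4.
  m = 001 → c = 110010, weight = 3.
  m = 101 → c = 000110, weight = 2.
  m = 011 → c = 110011, weight = 4.
  m = 111 → c = 000111, weight = 3.
Tally weights:
  weight 0: 1 codewords.
  weight 1: 1 codewords.
  weight 2: 1 codewords.
  weight 3: 3 codewords.
  weight 4: 2 codewords.
Minimum distance d = smallest w > 0 with A_w > 0 = 1.
Sanity: Σ A_w = 8 = 2^3 = 8 ✓.


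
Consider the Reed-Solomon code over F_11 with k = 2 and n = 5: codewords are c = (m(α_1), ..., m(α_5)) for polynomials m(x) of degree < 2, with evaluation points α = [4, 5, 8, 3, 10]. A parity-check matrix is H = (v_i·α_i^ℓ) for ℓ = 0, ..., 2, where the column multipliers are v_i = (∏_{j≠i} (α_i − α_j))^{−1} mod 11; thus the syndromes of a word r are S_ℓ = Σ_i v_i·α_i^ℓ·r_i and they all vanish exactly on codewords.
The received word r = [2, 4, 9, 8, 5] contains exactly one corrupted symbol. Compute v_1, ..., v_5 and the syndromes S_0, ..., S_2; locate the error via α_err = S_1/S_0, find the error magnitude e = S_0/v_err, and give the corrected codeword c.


S = (2, 8, 10), error at position 1, error magnitude e = 7, c = [6, 4, 9, 8, 5].

Step 1: column multipliers v_i = (∏_{j≠i}(α_i − α_j))^{−1} mod 11.
  i = 1 (α = 4): (4−5)(4−8)(4−3)(4−10) = (−1)·(−4)·1·(−6) = −24 ≡ 9, so v_1 = 9^{−1} = 5 (mod 11).
  i = 2 (α = 5): (5−4)(5−8)(5−3)(5−10) = 1·(−3)·2·(−5) = 30 ≡ 8, so v_2 = 8^{−1} = 7 (mod 11).
  i = 3 (α = 8): (8−4)(8−5)(8−3)(8−10) = 4·3·5·(−2) = −120 ≡ 1, so v_3 = 1^{−1} = 1 (mod 11).
  i = 4 (α = 3): (3−4)(3−5)(3−8)(3−10) = (−1)·(−2)·(−5)·(−7) = 70 ≡ 4, so v_4 = 4^{−1} = 3 (mod 11).
  i = 5 (α = 10): (10−4)(10−5)(10−8)(10−3) = 6·5·2·7 = 420 ≡ 2, so v_5 = 2^{−1} = 6 (mod 11).
  v = [5, 7, 1, 3, 6].
Step 2: syndromes of r = [2, 4, 9, 8, 5] (all sums mod 11).
  S_0 = Σ v_i r_i = 5·2 + 7·4 + 1·9 + 3·8 + 6·5 = 101 ≡ 2.
  S_1 = Σ v_i α_i r_i = 5·4·2 + 7·5·4 + 1·8·9 + 3·3·8 + 6·10·5 = 624 ≡ 8.
  α_i^2 mod 11 = [5, 3, 9, 9, 1].
  S_2 = Σ v_i α_i^2 r_i = 5·5·2 + 7·3·4 + 1·9·9 + 3·9·8 + 6·1·5 = 461 ≡ 10.
  S = (2, 8, 10) ≠ 0, so r is not a codeword (an error is present).
Step 3: locate the error. For a single error e at position i, S_ℓ = v_i·e·α_i^ℓ, so α_err = S_1/S_0.
  S_0^{−1} = 2^{−1} = 6 (mod 11), so α_err = 8·6 = 48 ≡ 4 = α_1. Error position i = 1.
  Consistency check: S_2/S_1 = 10·7 = 70 ≡ 4 = α_err ✓ (single-error assumption holds).
Step 4: error magnitude e = S_0/v_1 = S_0·∏_{j≠1}(α_1 − α_j) = 2·9 = 18 ≡ 7 (mod 11).
Step 5: correct position 1: c_1 = r_1 − e = 2 − 7 ≡ 6 (mod 11). Hence c = [6, 4, 9, 8, 5].
  Check: interpolating c through the α_i gives m(x) = 3 + 9·x (degree < 2) with m(α_i) = c_i for every i, so c is indeed a codeword.


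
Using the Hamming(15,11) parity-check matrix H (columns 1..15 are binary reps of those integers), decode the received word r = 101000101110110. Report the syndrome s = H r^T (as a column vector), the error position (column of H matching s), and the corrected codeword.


s = (1, 1, 1, 0)^T, error position = 14, corrected codeword c = 101000101110100

Compute s = H r^T mod 2 one row at a time:
  s_1 = 0 + 1 + 1 + 1 + 0 + 1 + 1 + 0 = 5 ≡ 1 (mod 2).
  s_2 = 0 + 0 + 0 + 1 + 0 + 1 + 1 + 0 = 3 ≡ 1 (mod 2).
  s_3 = 0 + 1 + 0 + 1 + 1 + 1 + 1 + 0 = 5 ≡ 1 (mod 2).
  s_4 = 1 + 1 + 0 + 1 + 1 + 1 + 1 + 0 = 6 ≡ 0 (mod 2).
s = (1, 1, 1, 0)^T — this equals column 14 of H (binary 1110), so error is at position 14.
Correct: flip bit 14 of r = 101000101110110 to get c = 101000101110100.


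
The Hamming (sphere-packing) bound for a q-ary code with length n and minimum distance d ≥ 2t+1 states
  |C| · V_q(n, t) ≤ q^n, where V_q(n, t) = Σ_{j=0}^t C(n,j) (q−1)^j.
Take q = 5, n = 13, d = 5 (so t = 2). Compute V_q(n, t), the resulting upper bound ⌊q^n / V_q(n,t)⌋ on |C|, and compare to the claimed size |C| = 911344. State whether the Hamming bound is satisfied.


V_q(n, t) = 1301, q^n = 1220703125, Hamming bound = 938280, |C| = 911344 ≤ bound (satisfied).

Step 1: Compute V_q(n, t) = Σ_{j=0}^2 C(n, j) (q−1)^j.
  j = 0: C(13,0)·(4)^0 = 1·1 = 1.
  j = 1: C(13,1)·(4)^1 = 13·4 = 52.
  j = 2: C(13,2)·(4)^2 = 78·16 = 1248.
  V_q(n, t) = 1 + 52 + 1248 = 1301.
Step 2: q^n = 5^13 = 1220703125.
Step 3: Hamming bound ⌊q^n / V_q(n,t)⌋ = ⌊1220703125/1301⌋ = 938280.
Step 4: Compare |C| = 911344 to 938280: satisfied.
The claimed |C| lies below the Hamming bound.


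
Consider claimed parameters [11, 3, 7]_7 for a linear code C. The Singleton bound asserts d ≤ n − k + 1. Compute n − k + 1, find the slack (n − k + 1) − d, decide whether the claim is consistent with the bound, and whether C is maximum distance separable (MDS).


Singleton RHS = n − k + 1 = 9, slack = 2, bound satisfied, not MDS.

Singleton bound: d ≤ n − k + 1.
Here n = 11, k = 3, so n − k + 1 = 9.
Given d = 7, check d ≤ 9: YES.
Slack = (n − k + 1) − d = 2.
The code is NOT MDS (slack = 2 > 0).
Description: the claimed parameters are [11, 3, 7]_7; such a code would be non-MDS.


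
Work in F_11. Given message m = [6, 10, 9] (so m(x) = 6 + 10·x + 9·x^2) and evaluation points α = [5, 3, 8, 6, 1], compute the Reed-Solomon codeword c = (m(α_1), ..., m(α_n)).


c = [6, 7, 2, 5, 3]

Message polynomial: m(x) = 6 + 10·x + 9·x^2 (mod 11).
For each evaluation point α_i, compute m(α_i) mod 11:
  α_1 = 5: Horner steps 9 → 0 → 6, so m(5) = 6.
  α_2 = 3: Horner steps 9 → 4 → 7, so m(3) = 7.
  α_3 = 8: Horner steps 9 → 5 → 2, so m(8) = 2.
  α_4 = 6: Horner steps 9 → 9 → 5, so m(6) = 5.
  α_5 = 1: Horner steps 9 → 8 → 3, so m(1) = 3.
Codeword c = [6, 7, 2, 5, 3] ∈ F_11^5.


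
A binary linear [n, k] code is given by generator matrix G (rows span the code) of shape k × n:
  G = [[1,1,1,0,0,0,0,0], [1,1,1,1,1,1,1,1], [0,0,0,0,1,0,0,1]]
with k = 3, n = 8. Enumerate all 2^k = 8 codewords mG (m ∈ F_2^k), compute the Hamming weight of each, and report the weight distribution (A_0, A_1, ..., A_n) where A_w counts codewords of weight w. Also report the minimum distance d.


Weight distribution: A_0 = 1, A_2 = 1, A_3 = 2, A_5 = 2, A_6 = 1, A_8 = 1. Minimum distance d = 2.

Enumerate all 2^3 = 8 messages m ∈ F_2^3.
For each, compute codeword c = mG in F_2^8, then tally its weight.
  m = 000 → c = 00000000, weight = 0.
  m = 100 → c = 11100000, weight = 3.
  m = 010 → c = 11111111, weight = 8.
  m = 110 → c = 00011111, weight = 5.
  m = 001 → c = 00001001, weight = 2.
  m = 101 → c = 11101001, weight = 5.
  m = 011 → c = 11110110, weight = 6.
  m = 111 → c = 00010110, weight = 3.
Tally weights:
  weight 0: 1 codewords.
  weight 2: 1 codewords.
  weight 3: 2 codewords.
  weight 5: 2 codewords.
  weight 6: 1 codewords.
  weight 8: 1 codewords.
Minimum distance d = smallest w > 0 with A_w > 0 = 2.
Sanity: Σ A_w = 8 = 2^3 = 8 ✓.


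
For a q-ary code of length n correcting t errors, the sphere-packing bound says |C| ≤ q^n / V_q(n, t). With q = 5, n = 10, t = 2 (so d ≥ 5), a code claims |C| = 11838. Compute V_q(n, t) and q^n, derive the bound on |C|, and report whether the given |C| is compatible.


V_q(n, t) = 761, q^n = 9765625, Hamming bound = 12832, |C| = 11838 ≤ bound (satisfied).

Step 1: Compute V_q(n, t) = Σ_{j=0}^2 C(n, j) (q−1)^j.
  j = 0: C(10,0)·(4)^0 = 1·1 = 1.
  j = 1: C(10,1)·(4)^1 = 10·4 = 40.
  j = 2: C(10,2)·(4)^2 = 45·16 = 720.
  V_q(n, t) = 1 + 40 + 720 = 761.
Step 2: q^n = 5^10 = 9765625.
Step 3: Hamming bound ⌊q^n / V_q(n,t)⌋ = ⌊9765625/761⌋ = 12832.
Step 4: Compare |C| = 11838 to 12832: satisfied.
The claimed |C| lies below the Hamming bound.


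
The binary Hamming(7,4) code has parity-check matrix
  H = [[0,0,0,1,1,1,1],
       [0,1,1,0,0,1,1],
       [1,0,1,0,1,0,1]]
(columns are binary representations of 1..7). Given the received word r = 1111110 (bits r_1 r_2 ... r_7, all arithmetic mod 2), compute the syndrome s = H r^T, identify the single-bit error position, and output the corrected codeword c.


s = (1, 1, 1)^T, error position = 7, corrected codeword c = 1111111

Compute s = H r^T mod 2 one row at a time:
  s_1 = 1 + 1 + 1 + 0 = 3 ≡ 1 (mod 2).
  s_2 = 1 + 1 + 1 + 0 = 3 ≡ 1 (mod 2).
  s_3 = 1 + 1 + 1 + 0 = 3 ≡ 1 (mod 2).
s = (1, 1, 1)^T — this equals column 7 of H (binary 111), so error is at position 7.
Correct: flip bit 7 of r = 1111110 to get c = 1111111.


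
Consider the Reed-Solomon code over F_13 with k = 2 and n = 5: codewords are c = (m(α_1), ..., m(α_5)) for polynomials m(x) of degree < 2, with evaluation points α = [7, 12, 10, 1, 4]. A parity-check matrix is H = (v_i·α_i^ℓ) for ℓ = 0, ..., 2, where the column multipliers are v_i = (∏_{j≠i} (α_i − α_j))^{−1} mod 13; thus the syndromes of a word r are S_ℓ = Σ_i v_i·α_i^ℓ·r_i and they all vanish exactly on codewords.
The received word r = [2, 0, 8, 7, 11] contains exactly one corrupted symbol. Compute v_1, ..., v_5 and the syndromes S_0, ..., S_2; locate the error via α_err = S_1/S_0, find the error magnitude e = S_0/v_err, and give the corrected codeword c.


S = (2, 7, 5), error at position 3, error magnitude e = 2, c = [2, 0, 6, 7, 11].

Step 1: column multipliers v_i = (∏_{j≠i}(α_i − α_j))^{−1} mod 13.
  i = 1 (α = 7): (7−12)(7−10)(7−1)(7−4) = (−5)·(−3)·6·3 = 270 ≡ 10, so v_1 = 10^{−1} = 4 (mod 13).
  i = 2 (α = 12): (12−7)(12−10)(12−1)(12−4) = 5·2·11·8 = 880 ≡ 9, so v_2 = 9^{−1} = 3 (mod 13).
  i = 3 (α = 10): (10−7)(10−12)(10−1)(10−4) = 3·(−2)·9·6 = −324 ≡ 1, so v_3 = 1^{−1} = 1 (mod 13).
  i = 4 (α = 1): (1−7)(1−12)(1−10)(1−4) = (−6)·(−11)·(−9)·(−3) = 1782 ≡ 1, so v_4 = 1^{−1} = 1 (mod 13).
  i = 5 (α = 4): (4−7)(4−12)(4−10)(4−1) = (−3)·(−8)·(−6)·3 = −432 ≡ 10, so v_5 = 10^{−1} = 4 (mod 13).
  v = [4, 3, 1, 1, 4].
Step 2: syndromes of r = [2, 0, 8, 7, 11] (all sums mod 13).
  S_0 = Σ v_i r_i = 4·2 + 3·0 + 1·8 + 1·7 + 4·11 = 67 ≡ 2.
  S_1 = Σ v_i α_i r_i = 4·7·2 + 3·12·0 + 1·10·8 + 1·1·7 + 4·4·11 = 319 ≡ 7.
  α_i^2 mod 13 = [10, 1, 9, 1, 3].
  S_2 = Σ v_i α_i^2 r_i = 4·10·2 + 3·1·0 + 1·9·8 + 1·1·7 + 4·3·11 = 291 ≡ 5.
  S = (2, 7, 5) ≠ 0, so r is not a codeword (an error is present).
Step 3: locate the error. For a single error e at position i, S_ℓ = v_i·e·α_i^ℓ, so α_err = S_1/S_0.
  S_0^{−1} = 2^{−1} = 7 (mod 13), so α_err = 7·7 = 49 ≡ 10 = α_3. Error position i = 3.
  Consistency check: S_2/S_1 = 5·2 = 10 ≡ 10 = α_err ✓ (single-error assumption holds).
Step 4: error magnitude e = S_0/v_3 = S_0·∏_{j≠3}(α_3 − α_j) = 2·1 = 2 ≡ 2 (mod 13).
Step 5: correct position 3: c_3 = r_3 − e = 8 − 2 ≡ 6 (mod 13). Hence c = [2, 0, 6, 7, 11].
  Check: interpolating c through the α_i gives m(x) = 10 + 10·x (degree < 2) with m(α_i) = c_i for every i, so c is indeed a codeword.


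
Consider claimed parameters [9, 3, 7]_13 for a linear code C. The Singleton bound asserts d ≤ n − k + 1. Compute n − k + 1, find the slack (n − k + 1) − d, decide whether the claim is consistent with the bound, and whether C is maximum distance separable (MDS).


Singleton RHS = n − k + 1 = 7, slack = 0, bound satisfied, MDS.

Singleton bound: d ≤ n − k + 1.
Here n = 9, k = 3, so n − k + 1 = 7.
Given d = 7, check d ≤ 7: YES.
Slack = (n − k + 1) − d = 0.
The code is MDS (slack = 0).
Description: the claimed parameters are [9, 3, 7]_13; such a code would be MDS (meets Singleton bound).


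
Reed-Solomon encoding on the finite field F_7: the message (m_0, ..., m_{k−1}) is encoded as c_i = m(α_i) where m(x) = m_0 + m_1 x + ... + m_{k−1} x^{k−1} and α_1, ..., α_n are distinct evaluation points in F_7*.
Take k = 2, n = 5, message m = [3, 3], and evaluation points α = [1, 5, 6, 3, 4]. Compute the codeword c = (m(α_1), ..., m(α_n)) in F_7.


c = [6, 4, 0, 5, 1]

Message polynomial: m(x) = 3 + 3·x (mod 7).
For each evaluation point α_i, compute m(α_i) mod 7:
  α_1 = 1: Horner steps 3 → 6, so m(1) = 6.
  α_2 = 5: Horner steps 3 → 4, so m(5) = 4.
  α_3 = 6: Horner steps 3 → 0, so m(6) = 0.
  α_4 = 3: Horner steps 3 → 5, so m(3) = 5.
  α_5 = 4: Horner steps 3 → 1, so m(4) = 1.
Codeword c = [6, 4, 0, 5, 1] ∈ F_7^5.


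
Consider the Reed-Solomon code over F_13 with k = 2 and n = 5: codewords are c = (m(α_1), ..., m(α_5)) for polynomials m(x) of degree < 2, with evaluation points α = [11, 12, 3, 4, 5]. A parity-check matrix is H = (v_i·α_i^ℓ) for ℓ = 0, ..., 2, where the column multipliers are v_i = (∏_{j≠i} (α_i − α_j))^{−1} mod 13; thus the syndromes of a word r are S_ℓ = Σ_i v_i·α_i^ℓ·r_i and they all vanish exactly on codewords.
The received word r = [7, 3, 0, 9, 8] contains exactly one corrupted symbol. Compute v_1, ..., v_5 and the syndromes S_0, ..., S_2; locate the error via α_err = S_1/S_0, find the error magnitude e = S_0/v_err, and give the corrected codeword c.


S = (7, 9, 6), error at position 5, error magnitude e = 3, c = [7, 3, 0, 9, 5].

Step 1: column multipliers v_i = (∏_{j≠i}(α_i − α_j))^{−1} mod 13.
  i = 1 (α = 11): (11−12)(11−3)(11−4)(11−5) = (−1)·8·7·6 = −336 ≡ 2, so v_1 = 2^{−1} = 7 (mod 13).
  i = 2 (α = 12): (12−11)(12−3)(12−4)(12−5) = 1·9·8·7 = 504 ≡ 10, so v_2 = 10^{−1} = 4 (mod 13).
  i = 3 (α = 3): (3−11)(3−12)(3−4)(3−5) = (−8)·(−9)·(−1)·(−2) = 144 ≡ 1, so v_3 = 1^{−1} = 1 (mod 13).
  i = 4 (α = 4): (4−11)(4−12)(4−3)(4−5) = (−7)·(−8)·1·(−1) = −56 ≡ 9, so v_4 = 9^{−1} = 3 (mod 13).
  i = 5 (α = 5): (5−11)(5−12)(5−3)(5−4) = (−6)·(−7)·2·1 = 84 ≡ 6, so v_5 = 6^{−1} = 11 (mod 13).
  v = [7, 4, 1, 3, 11].
Step 2: syndromes of r = [7, 3, 0, 9, 8] (all sums mod 13).
  S_0 = Σ v_i r_i = 7·7 + 4·3 + 1·0 + 3·9 + 11·8 = 176 ≡ 7.
  S_1 = Σ v_i α_i r_i = 7·11·7 + 4·12·3 + 1·3·0 + 3·4·9 + 11·5·8 = 1231 ≡ 9.
  α_i^2 mod 13 = [4, 1, 9, 3, 12].
  S_2 = Σ v_i α_i^2 r_i = 7·4·7 + 4·1·3 + 1·9·0 + 3·3·9 + 11·12·8 = 1345 ≡ 6.
  S = (7, 9, 6) ≠ 0, so r is not a codeword (an error is present).
Step 3: locate the error. For a single error e at position i, S_ℓ = v_i·e·α_i^ℓ, so α_err = S_1/S_0.
  S_0^{−1} = 7^{−1} = 2 (mod 13), so α_err = 9·2 = 18 ≡ 5 = α_5. Error position i = 5.
  Consistency check: S_2/S_1 = 6·3 = 18 ≡ 5 = α_err ✓ (single-error assumption holds).
Step 4: error magnitude e = S_0/v_5 = S_0·∏_{j≠5}(α_5 − α_j) = 7·6 = 42 ≡ 3 (mod 13).
Step 5: correct position 5: c_5 = r_5 − e = 8 − 3 ≡ 5 (mod 13). Hence c = [7, 3, 0, 9, 5].
  Check: interpolating c through the α_i gives m(x) = 12 + 9·x (degree < 2) with m(α_i) = c_i for every i, so c is indeed a codeword.
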